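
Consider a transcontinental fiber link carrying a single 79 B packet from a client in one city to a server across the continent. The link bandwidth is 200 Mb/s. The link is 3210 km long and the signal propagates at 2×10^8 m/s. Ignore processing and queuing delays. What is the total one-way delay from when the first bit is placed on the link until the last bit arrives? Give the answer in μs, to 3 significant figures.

L = 79 × 8 = 632 bits.
Transmission delay = L/R = 632 / 200000000 = 3.16 μs.
Propagation delay = d/s = 3210000 m / 200000000 m/s = 16050 μs.
Total = 16100 μs.

16100 μs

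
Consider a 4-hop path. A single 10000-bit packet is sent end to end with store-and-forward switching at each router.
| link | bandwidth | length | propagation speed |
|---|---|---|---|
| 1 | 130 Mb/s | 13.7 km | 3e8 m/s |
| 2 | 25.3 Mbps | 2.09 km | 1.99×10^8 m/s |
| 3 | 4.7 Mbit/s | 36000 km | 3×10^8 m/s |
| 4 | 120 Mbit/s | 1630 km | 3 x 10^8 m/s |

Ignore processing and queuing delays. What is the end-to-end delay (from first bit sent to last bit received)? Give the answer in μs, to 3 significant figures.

Transmission delays (L/R per hop): 76.9231, 395.257, 2127.66, 83.3333 μs; sum = 2683.17 μs.
Propagation delays (d/s per hop): 45.6667, 10.5025, 120000, 5433.33 μs; sum = 125490 μs.
End-to-end = 128000 μs.

128000 μs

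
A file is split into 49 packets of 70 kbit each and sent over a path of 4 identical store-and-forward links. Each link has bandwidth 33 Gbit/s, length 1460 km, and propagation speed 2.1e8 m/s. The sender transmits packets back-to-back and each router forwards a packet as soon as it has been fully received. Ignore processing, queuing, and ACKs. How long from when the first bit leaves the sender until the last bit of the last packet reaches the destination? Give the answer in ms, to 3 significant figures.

27.9 ms

Per-hop transmission t_tx = L/R = 70000/33000000000 = 0.00212121 ms.
Per-hop propagation t_prop = 1460000/210000000 = 6.95238 ms.
Pipeline fill: first packet needs 4·t_tx to clear all hops; remaining 48 packets each add one t_tx.
Total = (4+49-1)·t_tx + 4·t_prop = 52·0.00212121 + 4·6.95238 = 27.9 ms.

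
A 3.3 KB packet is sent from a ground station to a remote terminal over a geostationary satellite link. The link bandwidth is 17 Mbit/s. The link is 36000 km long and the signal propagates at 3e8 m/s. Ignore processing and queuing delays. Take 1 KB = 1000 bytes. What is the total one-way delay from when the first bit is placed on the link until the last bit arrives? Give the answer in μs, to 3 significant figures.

L = 26400 bits.
Transmission delay = L/R = 26400 / 17000000 = 1552.94 μs.
Propagation delay = d/s = 36000000 m / 300000000 m/s = 120000 μs.
Total = 122000 μs.

122000 μs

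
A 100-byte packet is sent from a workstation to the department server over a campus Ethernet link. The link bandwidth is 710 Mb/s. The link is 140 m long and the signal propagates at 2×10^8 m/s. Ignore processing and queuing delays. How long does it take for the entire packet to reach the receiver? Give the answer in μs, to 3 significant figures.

1.83 μs

L = 100 × 8 = 800 bits.
Transmission delay = L/R = 800 / 710000000 = 1.12676 μs.
Propagation delay = d/s = 140 m / 200000000 m/s = 0.7 μs.
Total = 1.83 μs.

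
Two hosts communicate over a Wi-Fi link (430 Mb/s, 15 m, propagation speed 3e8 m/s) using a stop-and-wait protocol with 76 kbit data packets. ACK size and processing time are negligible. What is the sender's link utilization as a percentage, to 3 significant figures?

t_tx = L/R = 76000/430000000 = 0.000176744 s.
t_prop = 15/300000000 = 5e-08 s; RTT = 1e-07 s.
Cycle = t_tx + RTT = 0.000176844 s.
Utilization = t_tx / cycle = 0.000176744/0.000176844 = 99.9 %.

99.9 %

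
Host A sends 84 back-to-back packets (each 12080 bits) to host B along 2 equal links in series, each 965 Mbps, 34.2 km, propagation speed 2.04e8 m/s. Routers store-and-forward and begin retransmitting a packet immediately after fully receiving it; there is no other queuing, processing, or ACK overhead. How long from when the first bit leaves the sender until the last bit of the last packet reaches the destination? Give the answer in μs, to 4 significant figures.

1399 μs

Per-hop transmission t_tx = L/R = 12080/965000000 = 12.5181 μs.
Per-hop propagation t_prop = 34200/204000000 = 167.647 μs.
Pipeline fill: first packet needs 2·t_tx to clear all hops; remaining 83 packets each add one t_tx.
Total = (2+84-1)·t_tx + 2·t_prop = 85·12.5181 + 2·167.647 = 1399 μs.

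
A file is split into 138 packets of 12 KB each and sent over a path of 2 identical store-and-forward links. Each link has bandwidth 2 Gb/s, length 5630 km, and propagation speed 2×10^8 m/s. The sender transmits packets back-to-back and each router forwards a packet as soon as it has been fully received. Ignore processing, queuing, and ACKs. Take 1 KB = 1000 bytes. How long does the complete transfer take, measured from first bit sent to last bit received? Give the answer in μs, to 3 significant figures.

Per-hop transmission t_tx = L/R = 96000/2000000000 = 48 μs.
Per-hop propagation t_prop = 5630000/200000000 = 28150 μs.
Pipeline fill: first packet needs 2·t_tx to clear all hops; remaining 137 packets each add one t_tx.
Total = (2+138-1)·t_tx + 2·t_prop = 139·48 + 2·28150 = 63000 μs.

63000 μs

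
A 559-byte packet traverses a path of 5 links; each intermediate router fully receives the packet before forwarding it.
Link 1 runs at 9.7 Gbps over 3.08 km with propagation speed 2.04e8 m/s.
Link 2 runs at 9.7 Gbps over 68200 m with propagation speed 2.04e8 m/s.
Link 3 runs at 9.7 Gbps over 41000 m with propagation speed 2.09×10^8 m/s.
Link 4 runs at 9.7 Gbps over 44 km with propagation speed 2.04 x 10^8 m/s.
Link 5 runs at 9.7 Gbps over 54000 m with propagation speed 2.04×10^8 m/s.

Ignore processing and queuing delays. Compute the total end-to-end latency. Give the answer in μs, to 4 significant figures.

L = 559 × 8 = 4472 bits.
Transmission delay per hop = L/R = 4472/9700000000 = 0.461031 μs; 5 hops → 2.30515 μs.
Propagation delays (d/s per hop): 15.098, 334.314, 196.172, 215.686, 264.706 μs; sum = 1025.98 μs.
End-to-end = 1028 μs.

1028 μs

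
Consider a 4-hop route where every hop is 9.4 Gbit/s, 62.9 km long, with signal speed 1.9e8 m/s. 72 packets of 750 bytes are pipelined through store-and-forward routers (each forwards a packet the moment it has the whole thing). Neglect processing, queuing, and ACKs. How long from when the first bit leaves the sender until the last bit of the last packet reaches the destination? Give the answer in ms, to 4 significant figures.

1.372 ms

Per-hop transmission t_tx = L/R = 6000/9400000000 = 0.000638298 ms.
Per-hop propagation t_prop = 62900/190000000 = 0.331053 ms.
Pipeline fill: first packet needs 4·t_tx to clear all hops; remaining 71 packets each add one t_tx.
Total = (4+72-1)·t_tx + 4·t_prop = 75·0.000638298 + 4·0.331053 = 1.372 ms.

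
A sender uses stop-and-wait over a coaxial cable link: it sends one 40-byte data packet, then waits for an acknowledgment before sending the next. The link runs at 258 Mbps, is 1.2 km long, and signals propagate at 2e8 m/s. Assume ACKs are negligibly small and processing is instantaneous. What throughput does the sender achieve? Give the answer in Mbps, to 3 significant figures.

t_tx = L/R = 320/258000000 = 1.24031e-06 s.
t_prop = 1200/200000000 = 6e-06 s; RTT = 1.2e-05 s.
Cycle = t_tx + RTT = 1.32403e-05 s.
Throughput = L / cycle = 320 / 1.32403e-05 = 24.2 Mbps.

24.2 Mbps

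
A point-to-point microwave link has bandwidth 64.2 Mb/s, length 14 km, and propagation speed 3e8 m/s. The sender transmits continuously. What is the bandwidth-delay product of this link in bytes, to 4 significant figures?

Propagation delay = 14000 / 300000000 = 4.66667e-05 s.
BDP = R × t_prop = 64200000 × 4.66667e-05 = 2996 bits.
In bytes: 2996/8 = 374.5 bytes.

374.5 bytes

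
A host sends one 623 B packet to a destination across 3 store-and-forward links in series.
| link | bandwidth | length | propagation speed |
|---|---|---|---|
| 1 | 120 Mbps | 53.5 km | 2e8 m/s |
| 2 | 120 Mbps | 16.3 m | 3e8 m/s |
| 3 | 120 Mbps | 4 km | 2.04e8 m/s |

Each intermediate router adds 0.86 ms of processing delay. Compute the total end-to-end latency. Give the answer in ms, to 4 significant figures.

L = 623 × 8 = 4984 bits.
Transmission delay per hop = L/R = 4984/120000000 = 0.0415333 ms; 3 hops → 0.1246 ms.
Propagation delays (d/s per hop): 0.2675, 5.43333e-05, 0.0196078 ms; sum = 0.287162 ms.
Processing at 2 router(s): 2 × 0.86 ms = 1.72 ms.
End-to-end = 2.132 ms.

2.132 ms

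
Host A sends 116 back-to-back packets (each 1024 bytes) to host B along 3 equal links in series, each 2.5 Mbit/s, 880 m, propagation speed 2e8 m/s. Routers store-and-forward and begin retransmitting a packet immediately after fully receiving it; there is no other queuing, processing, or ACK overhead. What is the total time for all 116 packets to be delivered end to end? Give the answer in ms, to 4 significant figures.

Per-hop transmission t_tx = L/R = 8192/2500000 = 3.2768 ms.
Per-hop propagation t_prop = 880/200000000 = 0.0044 ms.
Pipeline fill: first packet needs 3·t_tx to clear all hops; remaining 115 packets each add one t_tx.
Total = (3+116-1)·t_tx + 3·t_prop = 118·3.2768 + 3·0.0044 = 386.7 ms.

386.7 ms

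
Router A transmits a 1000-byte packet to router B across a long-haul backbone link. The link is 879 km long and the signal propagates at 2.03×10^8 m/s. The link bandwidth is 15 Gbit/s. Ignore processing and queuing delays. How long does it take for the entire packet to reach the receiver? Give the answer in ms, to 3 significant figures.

L = 1000 × 8 = 8000 bits.
Transmission delay = L/R = 8000 / 15000000000 = 0.000533333 ms.
Propagation delay = d/s = 879000 m / 2.03e+08 m/s = 4.33005 ms.
Total = 4.33 ms.

4.33 ms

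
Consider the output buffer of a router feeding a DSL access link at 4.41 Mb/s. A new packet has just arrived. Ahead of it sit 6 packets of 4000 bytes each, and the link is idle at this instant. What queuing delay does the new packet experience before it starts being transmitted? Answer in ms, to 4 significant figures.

Each queued packet: L/R = 32000/4410000 = 7.25624 ms.
6 queued → 43.5374 ms.
Queuing delay = 43.54 ms.

43.54 ms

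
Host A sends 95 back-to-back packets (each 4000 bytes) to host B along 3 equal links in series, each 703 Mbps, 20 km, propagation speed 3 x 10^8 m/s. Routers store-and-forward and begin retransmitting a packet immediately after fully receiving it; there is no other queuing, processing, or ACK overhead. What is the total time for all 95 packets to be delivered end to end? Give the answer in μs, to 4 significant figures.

Per-hop transmission t_tx = L/R = 32000/703000000 = 45.5192 μs.
Per-hop propagation t_prop = 20000/300000000 = 66.6667 μs.
Pipeline fill: first packet needs 3·t_tx to clear all hops; remaining 94 packets each add one t_tx.
Total = (3+95-1)·t_tx + 3·t_prop = 97·45.5192 + 3·66.6667 = 4615 μs.

4615 μs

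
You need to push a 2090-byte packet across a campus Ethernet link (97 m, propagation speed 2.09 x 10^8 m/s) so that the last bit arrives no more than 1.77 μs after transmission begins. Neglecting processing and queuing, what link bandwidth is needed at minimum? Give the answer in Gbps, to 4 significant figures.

12.80 Gbps

L = 16720 bits.
Propagation delay = 97 / 209000000 = 0.464115 μs.
Transmission budget = 1.77 − 0.464115 = 1.30589 μs.
R ≥ L / t_tx = 16720 bits / 1.30589e-06 s = 12.80 Gbps.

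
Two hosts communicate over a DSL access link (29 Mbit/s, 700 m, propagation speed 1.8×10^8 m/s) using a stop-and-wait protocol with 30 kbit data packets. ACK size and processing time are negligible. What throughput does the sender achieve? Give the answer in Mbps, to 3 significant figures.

28.8 Mbps

t_tx = L/R = 30000/29000000 = 0.00103448 s.
t_prop = 700/180000000 = 3.88889e-06 s; RTT = 7.77778e-06 s.
Cycle = t_tx + RTT = 0.00104226 s.
Throughput = L / cycle = 30000 / 0.00104226 = 28.8 Mbps.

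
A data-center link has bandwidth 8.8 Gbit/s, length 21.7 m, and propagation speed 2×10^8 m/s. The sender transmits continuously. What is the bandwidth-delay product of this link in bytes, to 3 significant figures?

Propagation delay = 21.7 / 200000000 = 1.085e-07 s.
BDP = R × t_prop = 8800000000 × 1.085e-07 = 954.8 bits.
In bytes: 954.8/8 = 119 bytes.

119 bytes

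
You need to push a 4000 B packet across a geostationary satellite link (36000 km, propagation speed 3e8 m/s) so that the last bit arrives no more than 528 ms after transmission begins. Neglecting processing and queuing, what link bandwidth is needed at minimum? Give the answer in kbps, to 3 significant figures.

L = 32000 bits.
Propagation delay = 36000000 / 300000000 = 120 ms.
Transmission budget = 528 − 120 = 408 ms.
R ≥ L / t_tx = 32000 bits / 0.408 s = 78.4 kbps.

78.4 kbps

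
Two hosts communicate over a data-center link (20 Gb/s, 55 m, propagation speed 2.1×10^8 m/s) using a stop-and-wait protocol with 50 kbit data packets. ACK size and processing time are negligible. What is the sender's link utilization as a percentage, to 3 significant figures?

82.7 %

t_tx = L/R = 50000/20000000000 = 2.5e-06 s.
t_prop = 55/210000000 = 2.61905e-07 s; RTT = 5.2381e-07 s.
Cycle = t_tx + RTT = 3.02381e-06 s.
Utilization = t_tx / cycle = 2.5e-06/3.02381e-06 = 82.7 %.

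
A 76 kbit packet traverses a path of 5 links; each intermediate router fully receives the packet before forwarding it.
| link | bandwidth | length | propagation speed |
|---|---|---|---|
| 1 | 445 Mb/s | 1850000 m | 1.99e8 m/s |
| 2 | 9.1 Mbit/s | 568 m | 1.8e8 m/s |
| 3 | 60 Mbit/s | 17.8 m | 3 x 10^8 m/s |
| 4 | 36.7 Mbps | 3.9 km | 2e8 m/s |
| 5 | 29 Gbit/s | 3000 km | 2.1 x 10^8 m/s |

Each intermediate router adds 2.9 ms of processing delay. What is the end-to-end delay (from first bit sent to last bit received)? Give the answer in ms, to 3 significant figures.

47.1 ms

L = 76000 bits.
Transmission delays (L/R per hop): 0.170787, 8.35165, 1.26667, 2.07084, 0.00262069 ms; sum = 11.8626 ms.
Propagation delays (d/s per hop): 9.29648, 0.00315556, 5.93333e-05, 0.0195, 14.2857 ms; sum = 23.6049 ms.
Processing at 4 router(s): 4 × 2.9 ms = 11.6 ms.
End-to-end = 47.1 ms.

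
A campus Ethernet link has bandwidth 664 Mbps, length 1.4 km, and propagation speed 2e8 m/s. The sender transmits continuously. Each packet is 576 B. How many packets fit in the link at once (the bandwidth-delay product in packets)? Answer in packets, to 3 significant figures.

1.01 packets

Propagation delay = 1400 / 200000000 = 7e-06 s.
BDP = R × t_prop = 664000000 × 7e-06 = 4648 bits.
In packets of 4608 bits: 1.01 packets.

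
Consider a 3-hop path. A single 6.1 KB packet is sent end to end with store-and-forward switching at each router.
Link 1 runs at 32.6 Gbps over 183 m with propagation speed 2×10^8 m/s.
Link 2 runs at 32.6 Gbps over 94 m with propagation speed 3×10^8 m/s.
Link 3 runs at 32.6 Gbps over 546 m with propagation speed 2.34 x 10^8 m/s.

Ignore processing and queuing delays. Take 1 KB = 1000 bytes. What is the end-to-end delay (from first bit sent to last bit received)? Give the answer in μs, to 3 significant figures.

8.05 μs

L = 48800 bits.
Transmission delay per hop = L/R = 48800/32600000000 = 1.49693 μs; 3 hops → 4.4908 μs.
Propagation delays (d/s per hop): 0.915, 0.313333, 2.33333 μs; sum = 3.56167 μs.
End-to-end = 8.05 μs.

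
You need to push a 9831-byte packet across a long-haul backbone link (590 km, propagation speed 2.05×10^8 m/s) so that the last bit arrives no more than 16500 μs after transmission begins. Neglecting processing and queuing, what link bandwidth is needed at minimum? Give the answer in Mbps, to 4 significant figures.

5.774 Mbps

L = 78648 bits.
Propagation delay = 590000 / 2.05e+08 = 2878.05 μs.
Transmission budget = 16500 − 2878.05 = 13622 μs.
R ≥ L / t_tx = 78648 bits / 0.013622 s = 5.774 Mbps.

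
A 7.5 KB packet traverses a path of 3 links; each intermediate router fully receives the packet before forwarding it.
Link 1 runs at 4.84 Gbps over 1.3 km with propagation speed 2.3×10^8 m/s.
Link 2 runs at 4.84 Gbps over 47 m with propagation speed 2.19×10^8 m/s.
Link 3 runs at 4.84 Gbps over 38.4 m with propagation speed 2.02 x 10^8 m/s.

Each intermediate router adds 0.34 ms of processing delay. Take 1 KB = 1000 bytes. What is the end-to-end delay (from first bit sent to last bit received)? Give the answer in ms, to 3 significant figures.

0.723 ms

L = 60000 bits.
Transmission delay per hop = L/R = 60000/4840000000 = 0.0123967 ms; 3 hops → 0.0371901 ms.
Propagation delays (d/s per hop): 0.00565217, 0.000214612, 0.000190099 ms; sum = 0.00605688 ms.
Processing at 2 router(s): 2 × 0.34 ms = 0.68 ms.
End-to-end = 0.723 ms.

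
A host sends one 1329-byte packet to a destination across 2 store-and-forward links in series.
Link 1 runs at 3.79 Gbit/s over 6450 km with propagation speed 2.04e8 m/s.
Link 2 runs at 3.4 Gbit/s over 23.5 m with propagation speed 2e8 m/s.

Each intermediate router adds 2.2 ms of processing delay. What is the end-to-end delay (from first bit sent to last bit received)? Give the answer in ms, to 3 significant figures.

33.8 ms

L = 1329 × 8 = 10632 bits.
Transmission delays (L/R per hop): 0.00280528, 0.00312706 ms; sum = 0.00593234 ms.
Propagation delays (d/s per hop): 31.6176, 0.0001175 ms; sum = 31.6178 ms.
Processing at 1 router(s): 1 × 2.2 ms = 2.2 ms.
End-to-end = 33.8 ms.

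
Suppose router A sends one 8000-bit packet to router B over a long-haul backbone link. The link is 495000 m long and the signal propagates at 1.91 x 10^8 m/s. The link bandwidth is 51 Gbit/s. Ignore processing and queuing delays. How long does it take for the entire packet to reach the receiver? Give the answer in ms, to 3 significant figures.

2.59 ms

Transmission delay = L/R = 8000 / 51000000000 = 0.000156863 ms.
Propagation delay = d/s = 495000 m / 191000000 m/s = 2.59162 ms.
Total = 2.59 ms.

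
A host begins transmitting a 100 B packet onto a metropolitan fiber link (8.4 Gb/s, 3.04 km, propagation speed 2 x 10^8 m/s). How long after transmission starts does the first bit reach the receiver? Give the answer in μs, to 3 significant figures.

15.2 μs

First bit experiences only propagation delay: d/s = 3040/200000000 = 15.2 μs.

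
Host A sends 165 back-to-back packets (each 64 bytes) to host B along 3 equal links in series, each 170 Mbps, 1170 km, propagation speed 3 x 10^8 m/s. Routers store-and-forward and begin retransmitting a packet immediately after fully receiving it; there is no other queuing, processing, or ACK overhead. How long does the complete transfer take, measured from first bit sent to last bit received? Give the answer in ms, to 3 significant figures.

12.2 ms

Per-hop transmission t_tx = L/R = 512/170000000 = 0.00301176 ms.
Per-hop propagation t_prop = 1170000/300000000 = 3.9 ms.
Pipeline fill: first packet needs 3·t_tx to clear all hops; remaining 164 packets each add one t_tx.
Total = (3+165-1)·t_tx + 3·t_prop = 167·0.00301176 + 3·3.9 = 12.2 ms.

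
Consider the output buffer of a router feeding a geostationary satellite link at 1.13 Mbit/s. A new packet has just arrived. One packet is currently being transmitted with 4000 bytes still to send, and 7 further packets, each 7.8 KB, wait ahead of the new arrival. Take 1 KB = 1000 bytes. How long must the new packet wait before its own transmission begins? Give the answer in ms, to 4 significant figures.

Each queued packet: L/R = 62400/1130000 = 55.2212 ms.
7 queued → 386.549 ms.
Plus remaining 32000 bits of current packet: 28.3186 ms.
Queuing delay = 414.9 ms.

414.9 ms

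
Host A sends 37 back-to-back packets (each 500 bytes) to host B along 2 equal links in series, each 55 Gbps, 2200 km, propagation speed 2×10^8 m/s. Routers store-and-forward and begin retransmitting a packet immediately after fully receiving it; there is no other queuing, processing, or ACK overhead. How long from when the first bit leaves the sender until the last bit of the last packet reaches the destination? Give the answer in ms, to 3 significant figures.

22.0 ms

Per-hop transmission t_tx = L/R = 4000/55000000000 = 7.27273e-05 ms.
Per-hop propagation t_prop = 2200000/200000000 = 11 ms.
Pipeline fill: first packet needs 2·t_tx to clear all hops; remaining 36 packets each add one t_tx.
Total = (2+37-1)·t_tx + 2·t_prop = 38·7.27273e-05 + 2·11 = 22.0 ms.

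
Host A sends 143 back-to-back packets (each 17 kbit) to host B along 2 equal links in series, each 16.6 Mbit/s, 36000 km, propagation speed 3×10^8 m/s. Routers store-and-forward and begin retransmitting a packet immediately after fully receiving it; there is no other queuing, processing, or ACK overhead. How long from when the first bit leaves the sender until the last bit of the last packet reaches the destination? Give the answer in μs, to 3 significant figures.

387000 μs

Per-hop transmission t_tx = L/R = 17000/1.66e+07 = 1024.1 μs.
Per-hop propagation t_prop = 36000000/300000000 = 120000 μs.
Pipeline fill: first packet needs 2·t_tx to clear all hops; remaining 142 packets each add one t_tx.
Total = (2+143-1)·t_tx + 2·t_prop = 144·1024.1 + 2·120000 = 387000 μs.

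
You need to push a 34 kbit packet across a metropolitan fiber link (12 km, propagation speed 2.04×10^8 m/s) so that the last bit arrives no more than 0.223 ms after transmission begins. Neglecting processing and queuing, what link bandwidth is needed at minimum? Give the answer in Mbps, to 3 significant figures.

207 Mbps

Propagation delay = 12000 / 204000000 = 0.0588235 ms.
Transmission budget = 0.223 − 0.0588235 = 0.164176 ms.
R ≥ L / t_tx = 34000 bits / 0.000164176 s = 207 Mbps.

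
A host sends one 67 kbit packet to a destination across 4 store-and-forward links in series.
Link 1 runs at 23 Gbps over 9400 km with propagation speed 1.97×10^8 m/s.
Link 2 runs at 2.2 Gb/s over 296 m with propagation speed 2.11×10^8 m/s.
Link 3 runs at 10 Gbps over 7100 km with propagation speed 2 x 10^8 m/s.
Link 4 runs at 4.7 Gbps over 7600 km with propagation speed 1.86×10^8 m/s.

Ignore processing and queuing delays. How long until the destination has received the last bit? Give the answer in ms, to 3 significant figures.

124 ms

L = 67000 bits.
Transmission delays (L/R per hop): 0.00291304, 0.0304545, 0.0067, 0.0142553 ms; sum = 0.0543229 ms.
Propagation delays (d/s per hop): 47.7157, 0.00140284, 35.5, 40.8602 ms; sum = 124.077 ms.
End-to-end = 124 ms.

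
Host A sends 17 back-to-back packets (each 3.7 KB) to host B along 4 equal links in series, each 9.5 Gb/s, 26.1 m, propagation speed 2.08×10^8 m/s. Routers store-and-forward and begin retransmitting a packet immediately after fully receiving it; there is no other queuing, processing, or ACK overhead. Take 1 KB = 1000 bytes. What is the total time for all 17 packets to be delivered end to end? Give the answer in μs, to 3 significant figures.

62.8 μs

Per-hop transmission t_tx = L/R = 29600/9500000000 = 3.11579 μs.
Per-hop propagation t_prop = 26.1/208000000 = 0.125481 μs.
Pipeline fill: first packet needs 4·t_tx to clear all hops; remaining 16 packets each add one t_tx.
Total = (4+17-1)·t_tx + 4·t_prop = 20·3.11579 + 4·0.125481 = 62.8 μs.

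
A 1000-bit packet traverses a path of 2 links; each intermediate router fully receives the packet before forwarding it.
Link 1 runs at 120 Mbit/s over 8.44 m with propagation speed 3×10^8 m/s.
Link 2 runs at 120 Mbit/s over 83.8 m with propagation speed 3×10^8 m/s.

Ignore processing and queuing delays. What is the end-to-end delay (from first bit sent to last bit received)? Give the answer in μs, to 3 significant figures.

Transmission delay per hop = L/R = 1000/120000000 = 8.33333 μs; 2 hops → 16.6667 μs.
Propagation delays (d/s per hop): 0.0281333, 0.279333 μs; sum = 0.307467 μs.
End-to-end = 17.0 μs.

17.0 μs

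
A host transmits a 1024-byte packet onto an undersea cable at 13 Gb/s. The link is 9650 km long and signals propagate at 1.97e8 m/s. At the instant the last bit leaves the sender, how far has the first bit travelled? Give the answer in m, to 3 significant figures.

t_tx = L/R = 8192/13000000000 = 6.30154e-07 s.
Distance = s × t_tx = 197000000 × 6.30154e-07 = 124 m.

124 m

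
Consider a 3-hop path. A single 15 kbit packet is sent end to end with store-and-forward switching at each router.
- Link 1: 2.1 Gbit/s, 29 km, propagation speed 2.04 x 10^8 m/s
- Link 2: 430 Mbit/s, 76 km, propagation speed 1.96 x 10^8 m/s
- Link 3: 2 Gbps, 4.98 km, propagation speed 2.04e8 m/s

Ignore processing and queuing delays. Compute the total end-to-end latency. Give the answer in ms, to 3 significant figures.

0.604 ms

L = 15000 bits.
Transmission delays (L/R per hop): 0.00714286, 0.0348837, 0.0075 ms; sum = 0.0495266 ms.
Propagation delays (d/s per hop): 0.142157, 0.387755, 0.0244118 ms; sum = 0.554324 ms.
End-to-end = 0.604 ms.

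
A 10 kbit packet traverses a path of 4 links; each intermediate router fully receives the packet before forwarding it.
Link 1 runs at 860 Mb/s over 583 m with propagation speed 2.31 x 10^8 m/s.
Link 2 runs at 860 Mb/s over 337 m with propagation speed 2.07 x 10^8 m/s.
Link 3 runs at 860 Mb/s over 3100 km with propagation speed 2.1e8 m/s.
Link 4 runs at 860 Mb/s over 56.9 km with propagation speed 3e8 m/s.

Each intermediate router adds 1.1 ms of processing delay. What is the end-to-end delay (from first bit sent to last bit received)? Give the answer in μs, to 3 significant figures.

18300 μs

L = 10000 bits.
Transmission delay per hop = L/R = 10000/860000000 = 11.6279 μs; 4 hops → 46.5116 μs.
Propagation delays (d/s per hop): 2.52381, 1.62802, 14761.9, 189.667 μs; sum = 14955.7 μs.
Processing at 3 router(s): 3 × 1.1 ms = 3300 μs.
End-to-end = 18300 μs.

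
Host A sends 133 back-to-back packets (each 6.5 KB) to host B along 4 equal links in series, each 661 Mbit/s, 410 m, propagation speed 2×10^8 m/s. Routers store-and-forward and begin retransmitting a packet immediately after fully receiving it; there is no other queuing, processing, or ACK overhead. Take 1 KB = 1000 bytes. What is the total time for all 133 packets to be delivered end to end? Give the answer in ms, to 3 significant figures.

10.7 ms

Per-hop transmission t_tx = L/R = 52000/661000000 = 0.0786687 ms.
Per-hop propagation t_prop = 410/200000000 = 0.00205 ms.
Pipeline fill: first packet needs 4·t_tx to clear all hops; remaining 132 packets each add one t_tx.
Total = (4+133-1)·t_tx + 4·t_prop = 136·0.0786687 + 4·0.00205 = 10.7 ms.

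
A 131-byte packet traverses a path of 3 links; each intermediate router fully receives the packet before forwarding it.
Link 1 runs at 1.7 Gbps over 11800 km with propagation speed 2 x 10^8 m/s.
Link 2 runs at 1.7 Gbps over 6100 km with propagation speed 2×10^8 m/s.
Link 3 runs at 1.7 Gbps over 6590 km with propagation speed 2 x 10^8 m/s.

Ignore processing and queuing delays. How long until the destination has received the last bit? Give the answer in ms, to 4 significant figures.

L = 131 × 8 = 1048 bits.
Transmission delay per hop = L/R = 1048/1700000000 = 0.000616471 ms; 3 hops → 0.00184941 ms.
Propagation delays (d/s per hop): 59, 30.5, 32.95 ms; sum = 122.45 ms.
End-to-end = 122.5 ms.

122.5 ms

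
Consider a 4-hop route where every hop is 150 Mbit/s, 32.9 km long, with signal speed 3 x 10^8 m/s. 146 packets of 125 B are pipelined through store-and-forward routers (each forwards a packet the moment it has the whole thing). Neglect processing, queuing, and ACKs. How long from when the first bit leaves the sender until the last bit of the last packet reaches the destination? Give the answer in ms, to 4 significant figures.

Per-hop transmission t_tx = L/R = 1000/150000000 = 0.00666667 ms.
Per-hop propagation t_prop = 32900/300000000 = 0.109667 ms.
Pipeline fill: first packet needs 4·t_tx to clear all hops; remaining 145 packets each add one t_tx.
Total = (4+146-1)·t_tx + 4·t_prop = 149·0.00666667 + 4·0.109667 = 1.432 ms.

1.432 ms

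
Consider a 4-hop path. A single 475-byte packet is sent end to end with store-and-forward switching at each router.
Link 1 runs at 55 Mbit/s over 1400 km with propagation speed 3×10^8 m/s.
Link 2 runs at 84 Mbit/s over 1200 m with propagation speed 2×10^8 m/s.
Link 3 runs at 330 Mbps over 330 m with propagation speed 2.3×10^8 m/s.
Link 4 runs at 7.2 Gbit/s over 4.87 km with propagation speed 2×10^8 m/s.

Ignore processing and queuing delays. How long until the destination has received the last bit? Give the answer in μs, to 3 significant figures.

L = 475 × 8 = 3800 bits.
Transmission delays (L/R per hop): 69.0909, 45.2381, 11.5152, 0.527778 μs; sum = 126.372 μs.
Propagation delays (d/s per hop): 4666.67, 6, 1.43478, 24.35 μs; sum = 4698.45 μs.
End-to-end = 4820 μs.

4820 μs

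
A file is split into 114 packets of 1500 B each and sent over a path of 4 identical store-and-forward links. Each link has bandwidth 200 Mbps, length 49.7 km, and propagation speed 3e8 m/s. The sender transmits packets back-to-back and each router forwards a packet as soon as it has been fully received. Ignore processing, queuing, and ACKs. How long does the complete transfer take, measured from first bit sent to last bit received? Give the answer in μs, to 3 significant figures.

Per-hop transmission t_tx = L/R = 12000/200000000 = 60 μs.
Per-hop propagation t_prop = 49700/300000000 = 165.667 μs.
Pipeline fill: first packet needs 4·t_tx to clear all hops; remaining 113 packets each add one t_tx.
Total = (4+114-1)·t_tx + 4·t_prop = 117·60 + 4·165.667 = 7680 μs.

7680 μs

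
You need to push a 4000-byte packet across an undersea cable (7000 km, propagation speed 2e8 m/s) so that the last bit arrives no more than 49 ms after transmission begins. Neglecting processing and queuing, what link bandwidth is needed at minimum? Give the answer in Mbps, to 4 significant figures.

L = 32000 bits.
Propagation delay = 7000000 / 200000000 = 35 ms.
Transmission budget = 49 − 35 = 14 ms.
R ≥ L / t_tx = 32000 bits / 0.014 s = 2.286 Mbps.

2.286 Mbps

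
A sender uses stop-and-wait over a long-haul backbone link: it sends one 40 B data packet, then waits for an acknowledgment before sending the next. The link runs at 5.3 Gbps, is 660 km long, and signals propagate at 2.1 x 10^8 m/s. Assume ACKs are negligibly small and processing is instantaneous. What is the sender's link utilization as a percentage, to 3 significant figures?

0.000961 %

t_tx = L/R = 320/5300000000 = 6.03774e-08 s.
t_prop = 660000/210000000 = 0.00314286 s; RTT = 0.00628571 s.
Cycle = t_tx + RTT = 0.00628577 s.
Utilization = t_tx / cycle = 6.03774e-08/0.00628577 = 0.000961 %.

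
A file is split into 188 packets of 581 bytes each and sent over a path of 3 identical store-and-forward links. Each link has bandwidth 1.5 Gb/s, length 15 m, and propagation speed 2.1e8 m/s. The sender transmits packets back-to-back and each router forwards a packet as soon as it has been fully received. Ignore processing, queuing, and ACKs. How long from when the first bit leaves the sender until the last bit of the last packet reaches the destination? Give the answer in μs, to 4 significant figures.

Per-hop transmission t_tx = L/R = 4648/1500000000 = 3.09867 μs.
Per-hop propagation t_prop = 15/210000000 = 0.0714286 μs.
Pipeline fill: first packet needs 3·t_tx to clear all hops; remaining 187 packets each add one t_tx.
Total = (3+188-1)·t_tx + 3·t_prop = 190·3.09867 + 3·0.0714286 = 589.0 μs.

589.0 μs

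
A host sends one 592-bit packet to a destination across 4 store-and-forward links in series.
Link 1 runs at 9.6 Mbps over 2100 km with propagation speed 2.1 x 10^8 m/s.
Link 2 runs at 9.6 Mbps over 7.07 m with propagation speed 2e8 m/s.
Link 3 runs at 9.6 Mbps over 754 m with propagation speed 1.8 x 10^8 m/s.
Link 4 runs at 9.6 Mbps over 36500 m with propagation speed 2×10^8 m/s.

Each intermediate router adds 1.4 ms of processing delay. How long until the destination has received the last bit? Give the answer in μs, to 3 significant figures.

Transmission delay per hop = L/R = 592/9600000 = 61.6667 μs; 4 hops → 246.667 μs.
Propagation delays (d/s per hop): 10000, 0.03535, 4.18889, 182.5 μs; sum = 10186.7 μs.
Processing at 3 router(s): 3 × 1.4 ms = 4200 μs.
End-to-end = 14600 μs.

14600 μs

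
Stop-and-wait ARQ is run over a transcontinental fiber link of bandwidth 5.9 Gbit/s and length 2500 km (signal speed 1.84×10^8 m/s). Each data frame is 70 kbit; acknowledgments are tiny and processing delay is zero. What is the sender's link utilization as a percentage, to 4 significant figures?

0.04364 %

t_tx = L/R = 70000/5900000000 = 1.18644e-05 s.
t_prop = 2500000/184000000 = 0.013587 s; RTT = 0.0271739 s.
Cycle = t_tx + RTT = 0.0271858 s.
Utilization = t_tx / cycle = 1.18644e-05/0.0271858 = 0.04364 %.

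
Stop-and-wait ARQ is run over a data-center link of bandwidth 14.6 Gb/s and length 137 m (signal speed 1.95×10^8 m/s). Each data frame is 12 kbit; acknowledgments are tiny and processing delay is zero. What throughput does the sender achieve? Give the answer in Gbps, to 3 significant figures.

5.39 Gbps

t_tx = L/R = 12000/14600000000 = 8.21918e-07 s.
t_prop = 137/195000000 = 7.02564e-07 s; RTT = 1.40513e-06 s.
Cycle = t_tx + RTT = 2.22705e-06 s.
Throughput = L / cycle = 12000 / 2.22705e-06 = 5.39 Gbps.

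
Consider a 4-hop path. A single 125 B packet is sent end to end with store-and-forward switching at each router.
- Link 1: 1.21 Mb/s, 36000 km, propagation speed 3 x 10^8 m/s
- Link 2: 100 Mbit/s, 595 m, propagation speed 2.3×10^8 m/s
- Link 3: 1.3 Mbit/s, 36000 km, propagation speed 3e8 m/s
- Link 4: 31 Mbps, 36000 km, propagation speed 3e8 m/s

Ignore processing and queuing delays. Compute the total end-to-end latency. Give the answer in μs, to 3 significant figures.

362000 μs

L = 125 × 8 = 1000 bits.
Transmission delays (L/R per hop): 826.446, 10, 769.231, 32.2581 μs; sum = 1637.94 μs.
Propagation delays (d/s per hop): 120000, 2.58696, 120000, 120000 μs; sum = 360003 μs.
End-to-end = 362000 μs.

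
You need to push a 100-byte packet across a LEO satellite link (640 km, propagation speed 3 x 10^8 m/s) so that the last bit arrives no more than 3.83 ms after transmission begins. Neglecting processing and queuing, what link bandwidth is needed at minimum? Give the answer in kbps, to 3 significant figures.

472 kbps

L = 800 bits.
Propagation delay = 640000 / 300000000 = 2.13333 ms.
Transmission budget = 3.83 − 2.13333 = 1.69667 ms.
R ≥ L / t_tx = 800 bits / 0.00169667 s = 472 kbps.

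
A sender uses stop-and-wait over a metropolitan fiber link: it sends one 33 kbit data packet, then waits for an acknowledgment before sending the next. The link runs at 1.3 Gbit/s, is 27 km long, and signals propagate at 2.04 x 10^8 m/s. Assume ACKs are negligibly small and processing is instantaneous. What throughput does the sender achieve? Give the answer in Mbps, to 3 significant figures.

114 Mbps

t_tx = L/R = 33000/1300000000 = 2.53846e-05 s.
t_prop = 27000/204000000 = 0.000132353 s; RTT = 0.000264706 s.
Cycle = t_tx + RTT = 0.00029009 s.
Throughput = L / cycle = 33000 / 0.00029009 = 114 Mbps.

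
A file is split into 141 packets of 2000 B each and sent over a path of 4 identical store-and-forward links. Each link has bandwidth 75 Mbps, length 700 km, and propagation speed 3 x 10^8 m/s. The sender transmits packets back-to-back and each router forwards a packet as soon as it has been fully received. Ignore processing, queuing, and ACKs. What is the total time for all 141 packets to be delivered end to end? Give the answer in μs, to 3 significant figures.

40100 μs

Per-hop transmission t_tx = L/R = 16000/75000000 = 213.333 μs.
Per-hop propagation t_prop = 700000/300000000 = 2333.33 μs.
Pipeline fill: first packet needs 4·t_tx to clear all hops; remaining 140 packets each add one t_tx.
Total = (4+141-1)·t_tx + 4·t_prop = 144·213.333 + 4·2333.33 = 40100 μs.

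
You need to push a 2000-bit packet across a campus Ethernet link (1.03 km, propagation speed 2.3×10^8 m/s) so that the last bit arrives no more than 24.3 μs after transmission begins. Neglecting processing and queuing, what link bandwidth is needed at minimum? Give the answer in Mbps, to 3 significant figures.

Propagation delay = 1030 / 2.3e+08 = 4.47826 μs.
Transmission budget = 24.3 − 4.47826 = 19.8217 μs.
R ≥ L / t_tx = 2000 bits / 1.98217e-05 s = 101 Mbps.

101 Mbps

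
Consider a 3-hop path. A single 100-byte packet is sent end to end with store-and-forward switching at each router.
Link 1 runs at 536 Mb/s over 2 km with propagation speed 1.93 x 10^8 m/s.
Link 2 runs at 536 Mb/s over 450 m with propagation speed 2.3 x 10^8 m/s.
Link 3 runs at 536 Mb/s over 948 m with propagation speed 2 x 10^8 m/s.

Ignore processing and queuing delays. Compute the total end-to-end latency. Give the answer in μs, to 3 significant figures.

21.5 μs

L = 100 × 8 = 800 bits.
Transmission delay per hop = L/R = 800/536000000 = 1.49254 μs; 3 hops → 4.47761 μs.
Propagation delays (d/s per hop): 10.3627, 1.95652, 4.74 μs; sum = 17.0592 μs.
End-to-end = 21.5 μs.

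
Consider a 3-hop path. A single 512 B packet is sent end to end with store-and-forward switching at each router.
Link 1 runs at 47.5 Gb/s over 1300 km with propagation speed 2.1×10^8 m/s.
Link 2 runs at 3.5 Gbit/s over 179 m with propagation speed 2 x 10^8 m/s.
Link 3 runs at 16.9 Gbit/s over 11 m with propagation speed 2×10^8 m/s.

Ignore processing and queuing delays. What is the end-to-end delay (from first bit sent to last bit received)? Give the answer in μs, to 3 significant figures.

6190 μs

L = 512 × 8 = 4096 bits.
Transmission delays (L/R per hop): 0.0862316, 1.17029, 0.242367 μs; sum = 1.49888 μs.
Propagation delays (d/s per hop): 6190.48, 0.895, 0.055 μs; sum = 6191.43 μs.
End-to-end = 6190 μs.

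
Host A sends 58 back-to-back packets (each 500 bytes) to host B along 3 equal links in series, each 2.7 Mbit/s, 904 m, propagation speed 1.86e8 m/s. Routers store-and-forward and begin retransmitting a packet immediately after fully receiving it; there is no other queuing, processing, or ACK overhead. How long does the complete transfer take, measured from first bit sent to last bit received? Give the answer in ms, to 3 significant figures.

88.9 ms

Per-hop transmission t_tx = L/R = 4000/2700000 = 1.48148 ms.
Per-hop propagation t_prop = 904/186000000 = 0.00486022 ms.
Pipeline fill: first packet needs 3·t_tx to clear all hops; remaining 57 packets each add one t_tx.
Total = (3+58-1)·t_tx + 3·t_prop = 60·1.48148 + 3·0.00486022 = 88.9 ms.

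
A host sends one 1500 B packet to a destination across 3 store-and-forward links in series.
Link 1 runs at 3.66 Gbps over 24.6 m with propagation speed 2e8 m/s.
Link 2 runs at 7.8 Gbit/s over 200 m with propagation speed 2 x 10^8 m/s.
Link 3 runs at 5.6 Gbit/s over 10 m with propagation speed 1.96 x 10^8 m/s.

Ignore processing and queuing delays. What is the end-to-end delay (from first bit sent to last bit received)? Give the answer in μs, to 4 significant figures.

8.134 μs

L = 1500 × 8 = 12000 bits.
Transmission delays (L/R per hop): 3.27869, 1.53846, 2.14286 μs; sum = 6.96001 μs.
Propagation delays (d/s per hop): 0.123, 1, 0.0510204 μs; sum = 1.17402 μs.
End-to-end = 8.134 μs.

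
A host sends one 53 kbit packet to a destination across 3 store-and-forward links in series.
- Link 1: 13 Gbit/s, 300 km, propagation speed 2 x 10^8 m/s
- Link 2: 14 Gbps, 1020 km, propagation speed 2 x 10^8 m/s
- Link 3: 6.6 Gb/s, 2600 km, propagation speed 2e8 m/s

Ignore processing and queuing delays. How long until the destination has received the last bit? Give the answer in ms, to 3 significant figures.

L = 53000 bits.
Transmission delays (L/R per hop): 0.00407692, 0.00378571, 0.0080303 ms; sum = 0.0158929 ms.
Propagation delays (d/s per hop): 1.5, 5.1, 13 ms; sum = 19.6 ms.
End-to-end = 19.6 ms.

19.6 ms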